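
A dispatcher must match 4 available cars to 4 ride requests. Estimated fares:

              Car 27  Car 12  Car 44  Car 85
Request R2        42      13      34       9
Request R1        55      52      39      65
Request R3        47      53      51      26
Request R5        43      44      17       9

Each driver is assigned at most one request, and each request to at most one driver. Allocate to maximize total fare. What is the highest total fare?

Treat this as an assignment problem: match each driver to one request.
Optimal: Car 27→Request R2 ($42), Car 12→Request R5 ($44), Car 44→Request R3 ($51), Car 85→Request R1 ($65) — total 42+44+51+65 = $202.
Column-greedy (each request in turn goes to its best remaining driver) gives $177, worse by 25.
Swapping Car 44↔Car 27 (Car 44→Request R2 $34, Car 27→Request R3 $47) loses 12.

Max total: $202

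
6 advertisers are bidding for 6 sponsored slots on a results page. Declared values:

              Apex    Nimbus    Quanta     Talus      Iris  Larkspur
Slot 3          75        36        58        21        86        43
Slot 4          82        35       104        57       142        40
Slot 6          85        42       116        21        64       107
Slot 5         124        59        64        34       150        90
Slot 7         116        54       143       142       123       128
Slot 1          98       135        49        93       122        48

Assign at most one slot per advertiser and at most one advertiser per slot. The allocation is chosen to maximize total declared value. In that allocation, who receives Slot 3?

Optimal: Apex→Slot 3 ($75), Nimbus→Slot 1 ($135), Quanta→Slot 4 ($104), Talus→Slot 7 ($142), Iris→Slot 5 ($150), Larkspur→Slot 6 ($107) — total 75+135+104+142+150+107 = $713.
Row-greedy (each advertiser in turn takes its best remaining slot) gives $652, worse by 61.
Every other assignment is strictly worse.
Apex's own top slot is Slot 5 ($124), but forcing Apex→Slot 5 and reassigning the rest optimally gives only $708 — worse by 5.

Apex receives Slot 3.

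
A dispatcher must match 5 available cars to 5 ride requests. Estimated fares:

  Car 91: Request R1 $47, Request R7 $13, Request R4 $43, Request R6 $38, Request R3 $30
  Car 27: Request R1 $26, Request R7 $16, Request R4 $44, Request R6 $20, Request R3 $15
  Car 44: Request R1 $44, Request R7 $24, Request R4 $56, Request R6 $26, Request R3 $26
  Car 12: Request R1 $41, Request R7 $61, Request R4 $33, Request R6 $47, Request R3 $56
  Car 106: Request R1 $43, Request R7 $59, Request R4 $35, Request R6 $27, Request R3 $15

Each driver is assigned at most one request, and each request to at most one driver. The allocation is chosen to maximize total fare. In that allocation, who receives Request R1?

Car 44 receives Request R1.

Optimal: Car 91→Request R6 ($38), Car 27→Request R4 ($44), Car 44→Request R1 ($44), Car 12→Request R3 ($56), Car 106→Request R7 ($59) — total 38+44+44+56+59 = $241.
Column-greedy (each request in turn goes to its best remaining driver) gives $206, worse by 35.
Car 44's own top request is Request R4 ($56), but forcing Car 44→Request R4 and reassigning the rest optimally gives only $238 — worse by 3.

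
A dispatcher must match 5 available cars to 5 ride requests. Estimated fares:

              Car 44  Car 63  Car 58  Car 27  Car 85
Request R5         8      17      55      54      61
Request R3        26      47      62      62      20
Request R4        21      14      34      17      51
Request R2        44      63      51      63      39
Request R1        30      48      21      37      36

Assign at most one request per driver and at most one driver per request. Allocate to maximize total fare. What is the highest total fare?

Maximum total: $261

Optimal: Car 44→Request R1 ($30), Car 63→Request R2 ($63), Car 58→Request R5 ($55), Car 27→Request R3 ($62), Car 85→Request R4 ($51) — total 30+63+55+62+51 = $261.
Row-greedy (each driver in turn takes its best remaining request) gives $259, worse by 2.
Next-best assignment: Car 44→Request R2, Car 63→Request R1, Car 58→Request R5, Car 27→Request R3, Car 85→Request R4 = $260.
Checked against all permutations: $261 is optimal.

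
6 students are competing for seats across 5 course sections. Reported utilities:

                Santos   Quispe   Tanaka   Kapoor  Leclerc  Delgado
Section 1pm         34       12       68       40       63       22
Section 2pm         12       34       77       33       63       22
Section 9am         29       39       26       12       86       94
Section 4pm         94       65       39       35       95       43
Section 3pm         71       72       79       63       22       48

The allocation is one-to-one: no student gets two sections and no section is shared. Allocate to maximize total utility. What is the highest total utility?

Optimal: Leclerc→Section 1pm (63 points), Tanaka→Section 2pm (77 points), Delgado→Section 9am (94 points), Santos→Section 4pm (94 points), Quispe→Section 3pm (72 points) — total 63+77+94+94+72 = 400 points.
Row-greedy (each student in turn takes its best remaining section) gives 369 points, worse by 31.
Next-best assignment: Tanaka→Section 1pm, Leclerc→Section 2pm, Delgado→Section 9am, Santos→Section 4pm, Quispe→Section 3pm = 391 points.

Maximum total: 400 points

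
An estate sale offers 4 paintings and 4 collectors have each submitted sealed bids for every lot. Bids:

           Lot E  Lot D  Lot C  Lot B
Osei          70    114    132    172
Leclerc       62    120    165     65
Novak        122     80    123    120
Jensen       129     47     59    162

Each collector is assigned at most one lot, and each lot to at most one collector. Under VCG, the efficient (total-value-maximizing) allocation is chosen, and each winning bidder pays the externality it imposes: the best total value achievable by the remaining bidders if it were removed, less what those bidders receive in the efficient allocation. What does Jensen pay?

Efficient allocation: Osei→Lot D ($114), Leclerc→Lot C ($165), Novak→Lot E ($122), Jensen→Lot B ($162); total welfare W = $563.
Jensen receives Lot B at value $162, so the others get W − 162 = $401.
Without Jensen: best allocation of the remaining 3 bidders over all 4 lots is Osei→Lot B ($172), Leclerc→Lot C ($165), Novak→Lot E ($122), total $459.
VCG payment = (others' best without Jensen) − (others' welfare with Jensen) = 459 − 401 = $58.

Jensen pays $58.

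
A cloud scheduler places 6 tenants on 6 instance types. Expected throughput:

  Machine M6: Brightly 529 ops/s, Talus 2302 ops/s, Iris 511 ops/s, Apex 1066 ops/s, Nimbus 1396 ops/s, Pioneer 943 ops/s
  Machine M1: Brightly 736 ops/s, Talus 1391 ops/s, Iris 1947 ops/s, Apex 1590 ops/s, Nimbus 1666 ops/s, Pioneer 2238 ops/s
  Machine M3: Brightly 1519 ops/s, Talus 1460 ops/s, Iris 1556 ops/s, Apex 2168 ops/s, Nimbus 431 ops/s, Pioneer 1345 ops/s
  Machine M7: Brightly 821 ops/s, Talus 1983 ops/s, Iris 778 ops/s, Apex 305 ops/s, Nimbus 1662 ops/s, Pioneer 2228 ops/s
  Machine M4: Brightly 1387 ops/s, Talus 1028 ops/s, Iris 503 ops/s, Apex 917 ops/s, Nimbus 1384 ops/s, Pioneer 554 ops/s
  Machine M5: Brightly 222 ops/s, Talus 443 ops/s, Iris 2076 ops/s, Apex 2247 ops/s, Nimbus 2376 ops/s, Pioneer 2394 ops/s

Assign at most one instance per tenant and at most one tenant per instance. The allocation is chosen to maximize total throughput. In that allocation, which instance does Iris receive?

Iris receives Machine M1.

Optimal: Brightly→Machine M4 (1387 ops/s), Talus→Machine M6 (2302 ops/s), Iris→Machine M1 (1947 ops/s), Apex→Machine M3 (2168 ops/s), Nimbus→Machine M5 (2376 ops/s), Pioneer→Machine M7 (2228 ops/s) — total 1387+2302+1947+2168+2376+2228 = 12408 ops/s.
Column-greedy (each instance in turn goes to its best remaining tenant) gives 11833 ops/s, worse by 575.
Next-best assignment: Brightly→Machine M4, Talus→Machine M6, Iris→Machine M1, Apex→Machine M3, Nimbus→Machine M7, Pioneer→Machine M5 = 11860 ops/s.
Swapping Talus↔Brightly (Talus→Machine M4 1028 ops/s, Brightly→Machine M6 529 ops/s) loses 2132.
Iris's own top instance is Machine M5 (2076 ops/s), but forcing Iris→Machine M5 and reassigning the rest optimally gives only 11833 ops/s — worse by 575.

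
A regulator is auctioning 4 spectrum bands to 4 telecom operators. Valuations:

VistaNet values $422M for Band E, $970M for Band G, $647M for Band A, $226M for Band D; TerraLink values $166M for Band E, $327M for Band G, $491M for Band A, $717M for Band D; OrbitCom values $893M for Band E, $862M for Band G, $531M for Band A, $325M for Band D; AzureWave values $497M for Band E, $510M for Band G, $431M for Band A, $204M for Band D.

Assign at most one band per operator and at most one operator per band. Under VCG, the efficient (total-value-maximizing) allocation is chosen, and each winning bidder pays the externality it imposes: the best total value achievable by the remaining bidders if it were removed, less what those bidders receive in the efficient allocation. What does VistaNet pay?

Efficient allocation: VistaNet→Band G ($970M), TerraLink→Band D ($717M), OrbitCom→Band E ($893M), AzureWave→Band A ($431M); total welfare W = $3011M.
VistaNet receives Band G at value $970M, so the others get W − 970 = $2041M.
Without VistaNet: best allocation of the remaining 3 bidders over all 4 bands is TerraLink→Band D ($717M), OrbitCom→Band E ($893M), AzureWave→Band G ($510M), total $2120M.
VCG payment = (others' best without VistaNet) − (others' welfare with VistaNet) = 2120 − 2041 = $79M.

VistaNet pays $79M.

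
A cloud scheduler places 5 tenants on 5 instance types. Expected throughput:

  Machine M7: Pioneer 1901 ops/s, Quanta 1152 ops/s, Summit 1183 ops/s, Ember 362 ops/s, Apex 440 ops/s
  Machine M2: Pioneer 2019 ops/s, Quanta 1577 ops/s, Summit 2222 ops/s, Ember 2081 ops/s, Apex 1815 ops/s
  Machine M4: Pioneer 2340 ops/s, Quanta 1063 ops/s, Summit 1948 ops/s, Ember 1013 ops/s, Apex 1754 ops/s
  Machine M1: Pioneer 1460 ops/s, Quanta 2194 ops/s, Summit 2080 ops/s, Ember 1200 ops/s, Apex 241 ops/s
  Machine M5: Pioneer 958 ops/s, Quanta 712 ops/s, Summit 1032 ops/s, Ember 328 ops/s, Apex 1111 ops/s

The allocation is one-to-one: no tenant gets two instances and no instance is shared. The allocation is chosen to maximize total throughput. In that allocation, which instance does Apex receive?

Treat this as an assignment problem: match each tenant to one instance.
Optimal: Pioneer→Machine M7 (1901 ops/s), Quanta→Machine M1 (2194 ops/s), Summit→Machine M4 (1948 ops/s), Ember→Machine M2 (2081 ops/s), Apex→Machine M5 (1111 ops/s) — total 1901+2194+1948+2081+1111 = 9235 ops/s.
Max-entry greedy (repeatedly take the single best remaining cell) gives 8229 ops/s, worse by 1006.
Next-best assignment: Pioneer→Machine M7, Quanta→Machine M1, Summit→Machine M5, Ember→Machine M2, Apex→Machine M4 = 8962 ops/s.
Swapping Pioneer↔Quanta (Pioneer→Machine M1 1460 ops/s, Quanta→Machine M7 1152 ops/s) loses 1483.
Apex's own top instance is Machine M2 (1815 ops/s), but forcing Apex→Machine M2 and reassigning the rest optimally gives only 8186 ops/s — worse by 1049.

Apex receives Machine M5.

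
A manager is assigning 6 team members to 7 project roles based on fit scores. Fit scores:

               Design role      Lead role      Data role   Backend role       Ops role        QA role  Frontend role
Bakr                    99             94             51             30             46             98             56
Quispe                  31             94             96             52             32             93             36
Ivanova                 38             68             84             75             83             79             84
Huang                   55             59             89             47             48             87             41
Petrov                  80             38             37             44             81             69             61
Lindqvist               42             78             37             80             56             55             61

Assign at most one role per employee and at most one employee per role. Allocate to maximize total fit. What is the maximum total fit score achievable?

Optimal: Bakr→Design role (99 pts), Quispe→Lead role (94 pts), Ivanova→Frontend role (84 pts), Huang→Data role (89 pts), Petrov→Ops role (81 pts), Lindqvist→Backend role (80 pts) — total 99+94+84+89+81+80 = 527 pts.
Column-greedy (each role in turn goes to its best remaining employee) gives 514 pts, worse by 13.
Swapping Lindqvist↔Bakr (Lindqvist→Design role 42 pts, Bakr→Backend role 30 pts) loses 107.

Maximum total: 527 pts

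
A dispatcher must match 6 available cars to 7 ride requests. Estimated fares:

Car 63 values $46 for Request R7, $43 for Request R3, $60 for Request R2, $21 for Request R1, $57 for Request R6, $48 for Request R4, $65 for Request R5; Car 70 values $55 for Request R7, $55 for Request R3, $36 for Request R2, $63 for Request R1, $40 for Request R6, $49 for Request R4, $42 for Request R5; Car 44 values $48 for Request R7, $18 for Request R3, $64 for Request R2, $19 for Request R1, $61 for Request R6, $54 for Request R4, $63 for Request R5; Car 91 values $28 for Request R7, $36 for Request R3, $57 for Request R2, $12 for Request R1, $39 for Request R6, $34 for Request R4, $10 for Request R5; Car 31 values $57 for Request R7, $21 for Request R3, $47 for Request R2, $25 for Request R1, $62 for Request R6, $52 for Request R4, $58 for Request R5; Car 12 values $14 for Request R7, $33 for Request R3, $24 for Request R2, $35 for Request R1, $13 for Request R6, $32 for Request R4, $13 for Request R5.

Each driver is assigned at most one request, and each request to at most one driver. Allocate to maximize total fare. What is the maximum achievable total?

Max total: $336

This is the linear assignment problem.
Optimal: Car 63→Request R5 ($65), Car 70→Request R1 ($63), Car 44→Request R6 ($61), Car 91→Request R2 ($57), Car 31→Request R7 ($57), Car 12→Request R3 ($33) — total 65+63+61+57+57+33 = $336.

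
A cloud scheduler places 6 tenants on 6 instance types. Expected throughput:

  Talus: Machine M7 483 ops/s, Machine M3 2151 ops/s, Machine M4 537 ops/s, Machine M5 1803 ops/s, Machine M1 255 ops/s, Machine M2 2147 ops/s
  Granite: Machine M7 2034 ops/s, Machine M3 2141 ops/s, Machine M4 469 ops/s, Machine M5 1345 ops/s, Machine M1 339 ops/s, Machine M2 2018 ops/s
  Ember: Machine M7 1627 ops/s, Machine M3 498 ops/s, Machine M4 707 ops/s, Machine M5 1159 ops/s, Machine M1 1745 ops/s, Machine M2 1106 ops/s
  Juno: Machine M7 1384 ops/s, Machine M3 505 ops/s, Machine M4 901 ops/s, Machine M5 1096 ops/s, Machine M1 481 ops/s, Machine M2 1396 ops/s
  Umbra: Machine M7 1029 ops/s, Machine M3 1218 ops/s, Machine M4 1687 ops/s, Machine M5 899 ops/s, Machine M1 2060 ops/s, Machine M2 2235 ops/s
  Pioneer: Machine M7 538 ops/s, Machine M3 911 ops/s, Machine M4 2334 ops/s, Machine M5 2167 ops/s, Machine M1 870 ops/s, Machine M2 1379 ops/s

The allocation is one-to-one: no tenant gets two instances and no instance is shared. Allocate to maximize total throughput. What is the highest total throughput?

Max total: 11642 ops/s

Optimal: Talus→Machine M5 (1803 ops/s), Granite→Machine M3 (2141 ops/s), Ember→Machine M1 (1745 ops/s), Juno→Machine M7 (1384 ops/s), Umbra→Machine M2 (2235 ops/s), Pioneer→Machine M4 (2334 ops/s) — total 1803+2141+1745+1384+2235+2334 = 11642 ops/s.
Row-greedy (each tenant in turn takes its best remaining instance) gives 11180 ops/s, worse by 462.
Next-best assignment: Talus→Machine M3, Granite→Machine M7, Ember→Machine M1, Juno→Machine M5, Umbra→Machine M2, Pioneer→Machine M4 = 11595 ops/s.
Every other assignment is strictly worse.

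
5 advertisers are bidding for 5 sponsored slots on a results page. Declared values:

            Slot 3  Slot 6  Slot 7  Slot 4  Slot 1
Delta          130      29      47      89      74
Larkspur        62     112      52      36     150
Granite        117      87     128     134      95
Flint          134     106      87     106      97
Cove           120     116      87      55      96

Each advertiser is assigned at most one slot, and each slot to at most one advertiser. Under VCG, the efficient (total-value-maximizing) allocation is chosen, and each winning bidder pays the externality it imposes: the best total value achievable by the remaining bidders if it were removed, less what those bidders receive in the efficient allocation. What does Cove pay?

Efficient allocation: Delta→Slot 3 ($130), Larkspur→Slot 1 ($150), Granite→Slot 7 ($128), Flint→Slot 4 ($106), Cove→Slot 6 ($116); total welfare W = $630.
Cove receives Slot 6 at value $116, so the others get W − 116 = $514.
Without Cove: best allocation of the remaining 4 bidders over all 5 slots is Delta→Slot 3 ($130), Larkspur→Slot 1 ($150), Granite→Slot 4 ($134), Flint→Slot 6 ($106), total $520.
VCG payment = (others' best without Cove) − (others' welfare with Cove) = 520 − 514 = $6.

Cove pays $6.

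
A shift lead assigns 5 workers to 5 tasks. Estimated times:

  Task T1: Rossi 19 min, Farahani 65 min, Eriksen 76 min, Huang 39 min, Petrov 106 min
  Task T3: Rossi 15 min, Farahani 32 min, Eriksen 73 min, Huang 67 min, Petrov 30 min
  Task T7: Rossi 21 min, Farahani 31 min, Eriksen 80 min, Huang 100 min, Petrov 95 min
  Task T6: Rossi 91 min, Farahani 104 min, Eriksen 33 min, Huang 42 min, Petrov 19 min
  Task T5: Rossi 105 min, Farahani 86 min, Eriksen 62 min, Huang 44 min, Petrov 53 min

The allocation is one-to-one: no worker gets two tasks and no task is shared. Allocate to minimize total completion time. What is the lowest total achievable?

Optimal: Rossi→Task T1 (19 min), Farahani→Task T7 (31 min), Eriksen→Task T6 (33 min), Huang→Task T5 (44 min), Petrov→Task T3 (30 min) — total 19+31+33+44+30 = 157 min.
Min-entry greedy (repeatedly take the single cheapest remaining cell) gives 166 min, worse by 9.
Swapping Farahani↔Rossi (Farahani→Task T1 65 min, Rossi→Task T7 21 min) adds 36.

Minimum total: 157 min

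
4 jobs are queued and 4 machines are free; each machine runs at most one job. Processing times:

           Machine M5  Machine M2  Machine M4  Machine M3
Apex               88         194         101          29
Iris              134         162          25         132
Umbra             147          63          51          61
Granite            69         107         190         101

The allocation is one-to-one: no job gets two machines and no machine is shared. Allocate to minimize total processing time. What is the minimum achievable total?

Optimal: Apex→Machine M3 (29 min), Iris→Machine M4 (25 min), Umbra→Machine M2 (63 min), Granite→Machine M5 (69 min) — total 29+25+63+69 = 186 min.
Swapping Granite↔Umbra (Granite→Machine M2 107 min, Umbra→Machine M5 147 min) adds 122.
Every other assignment is strictly worse.

Min total: 186 min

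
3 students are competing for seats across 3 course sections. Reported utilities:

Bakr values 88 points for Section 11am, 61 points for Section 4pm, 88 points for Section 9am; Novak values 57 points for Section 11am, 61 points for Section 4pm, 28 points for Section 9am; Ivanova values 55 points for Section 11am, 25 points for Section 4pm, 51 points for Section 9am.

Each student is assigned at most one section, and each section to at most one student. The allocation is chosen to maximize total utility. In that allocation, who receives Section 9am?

Optimal: Bakr→Section 9am (88 points), Novak→Section 4pm (61 points), Ivanova→Section 11am (55 points) — total 88+61+55 = 204 points.
Row-greedy (each student in turn takes its best remaining section) gives 200 points, worse by 4.
Next-best assignment: Bakr→Section 11am, Novak→Section 4pm, Ivanova→Section 9am = 200 points.
Bakr's own top section is Section 11am (88 points), but forcing Bakr→Section 11am and reassigning the rest optimally gives only 200 points — worse by 4.

Bakr receives Section 9am.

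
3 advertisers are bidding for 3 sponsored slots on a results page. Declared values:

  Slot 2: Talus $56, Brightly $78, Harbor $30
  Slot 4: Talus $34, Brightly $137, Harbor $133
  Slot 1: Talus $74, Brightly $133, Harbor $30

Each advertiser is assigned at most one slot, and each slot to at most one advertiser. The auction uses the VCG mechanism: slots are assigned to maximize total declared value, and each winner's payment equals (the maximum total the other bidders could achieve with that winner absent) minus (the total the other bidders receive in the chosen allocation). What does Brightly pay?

Brightly pays $18.

Efficient allocation: Talus→Slot 2 ($56), Brightly→Slot 1 ($133), Harbor→Slot 4 ($133); total welfare W = $322.
Brightly receives Slot 1 at value $133, so the others get W − 133 = $189.
Without Brightly: best allocation of the remaining 2 bidders over all 3 slots is Talus→Slot 1 ($74), Harbor→Slot 4 ($133), total $207.
VCG payment = (others' best without Brightly) − (others' welfare with Brightly) = 207 − 189 = $18.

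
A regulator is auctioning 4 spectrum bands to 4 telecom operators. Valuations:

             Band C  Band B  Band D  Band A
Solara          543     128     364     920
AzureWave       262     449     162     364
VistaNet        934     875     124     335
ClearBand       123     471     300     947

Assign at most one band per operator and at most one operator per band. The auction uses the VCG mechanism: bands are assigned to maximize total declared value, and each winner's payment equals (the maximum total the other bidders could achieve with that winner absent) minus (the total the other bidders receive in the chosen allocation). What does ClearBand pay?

Efficient allocation: Solara→Band D ($364M), AzureWave→Band B ($449M), VistaNet→Band C ($934M), ClearBand→Band A ($947M); total welfare W = $2694M.
ClearBand receives Band A at value $947M, so the others get W − 947 = $1747M.
Without ClearBand: best allocation of the remaining 3 bidders over all 4 bands is Solara→Band A ($920M), AzureWave→Band B ($449M), VistaNet→Band C ($934M), total $2303M.
VCG payment = (others' best without ClearBand) − (others' welfare with ClearBand) = 2303 − 1747 = $556M.

ClearBand pays $556M.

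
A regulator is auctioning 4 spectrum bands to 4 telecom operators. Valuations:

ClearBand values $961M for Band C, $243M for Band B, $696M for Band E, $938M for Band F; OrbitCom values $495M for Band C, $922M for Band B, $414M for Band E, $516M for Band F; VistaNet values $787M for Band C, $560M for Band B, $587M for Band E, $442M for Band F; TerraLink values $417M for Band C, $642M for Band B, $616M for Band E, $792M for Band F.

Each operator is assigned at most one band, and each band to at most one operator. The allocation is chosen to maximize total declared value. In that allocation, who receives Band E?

Optimal: ClearBand→Band F ($938M), OrbitCom→Band B ($922M), VistaNet→Band C ($787M), TerraLink→Band E ($616M) — total 938+922+787+616 = $3263M.
Column-greedy (each band in turn goes to its best remaining operator) gives $2941M, worse by 322.
Next-best assignment: ClearBand→Band C, OrbitCom→Band B, VistaNet→Band E, TerraLink→Band F = $3262M.
No other one-to-one assignment exceeds $3263M.
TerraLink's own top band is Band F ($792M), but forcing TerraLink→Band F and reassigning the rest optimally gives only $3262M — worse by 1.

TerraLink receives Band E.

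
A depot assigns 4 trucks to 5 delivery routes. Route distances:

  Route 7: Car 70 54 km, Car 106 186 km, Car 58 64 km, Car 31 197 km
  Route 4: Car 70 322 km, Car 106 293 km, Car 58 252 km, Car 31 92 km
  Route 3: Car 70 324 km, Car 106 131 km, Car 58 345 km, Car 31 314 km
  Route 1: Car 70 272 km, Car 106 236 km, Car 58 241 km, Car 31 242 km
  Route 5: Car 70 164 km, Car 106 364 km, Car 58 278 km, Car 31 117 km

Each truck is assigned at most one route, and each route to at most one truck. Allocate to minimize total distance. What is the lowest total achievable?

Min total: 451 km

Optimal: Car 70→Route 5 (164 km), Car 106→Route 3 (131 km), Car 58→Route 7 (64 km), Car 31→Route 4 (92 km) — total 164+131+64+92 = 451 km.
Swapping Car 70↔Car 31 (Car 70→Route 4 322 km, Car 31→Route 5 117 km) adds 183.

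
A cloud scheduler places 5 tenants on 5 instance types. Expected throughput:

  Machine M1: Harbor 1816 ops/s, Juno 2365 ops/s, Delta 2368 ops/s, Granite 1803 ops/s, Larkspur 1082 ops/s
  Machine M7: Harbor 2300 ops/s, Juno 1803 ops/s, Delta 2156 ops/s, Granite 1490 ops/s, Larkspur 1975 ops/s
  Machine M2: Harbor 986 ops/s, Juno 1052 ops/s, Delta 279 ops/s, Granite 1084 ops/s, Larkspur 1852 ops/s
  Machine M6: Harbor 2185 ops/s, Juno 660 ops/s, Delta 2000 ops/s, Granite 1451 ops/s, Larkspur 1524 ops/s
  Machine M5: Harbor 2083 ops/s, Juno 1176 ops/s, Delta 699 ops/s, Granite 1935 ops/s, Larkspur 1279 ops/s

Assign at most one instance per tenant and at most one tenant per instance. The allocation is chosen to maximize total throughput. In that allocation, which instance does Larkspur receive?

Larkspur receives Machine M2.

Optimal: Harbor→Machine M6 (2185 ops/s), Juno→Machine M1 (2365 ops/s), Delta→Machine M7 (2156 ops/s), Granite→Machine M5 (1935 ops/s), Larkspur→Machine M2 (1852 ops/s) — total 2185+2365+2156+1935+1852 = 10493 ops/s.
Checked against all permutations: 10493 ops/s is optimal.
Larkspur's own top instance is Machine M7 (1975 ops/s), but forcing Larkspur→Machine M7 and reassigning the rest optimally gives only 9515 ops/s — worse by 978.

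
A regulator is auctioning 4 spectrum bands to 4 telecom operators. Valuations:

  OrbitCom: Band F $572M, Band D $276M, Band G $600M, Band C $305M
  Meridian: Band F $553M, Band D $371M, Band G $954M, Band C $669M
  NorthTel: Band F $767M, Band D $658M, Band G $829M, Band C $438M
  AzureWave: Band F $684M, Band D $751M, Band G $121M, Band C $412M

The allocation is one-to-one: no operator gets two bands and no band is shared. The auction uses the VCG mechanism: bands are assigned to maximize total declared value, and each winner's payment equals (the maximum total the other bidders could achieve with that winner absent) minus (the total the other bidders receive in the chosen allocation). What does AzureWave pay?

Efficient allocation: OrbitCom→Band F ($572M), Meridian→Band C ($669M), NorthTel→Band G ($829M), AzureWave→Band D ($751M); total welfare W = $2821M.
AzureWave receives Band D at value $751M, so the others get W − 751 = $2070M.
Without AzureWave: best allocation of the remaining 3 bidders over all 4 bands is OrbitCom→Band F ($572M), Meridian→Band G ($954M), NorthTel→Band D ($658M), total $2184M.
VCG payment = (others' best without AzureWave) − (others' welfare with AzureWave) = 2184 − 2070 = $114M.

AzureWave pays $114M.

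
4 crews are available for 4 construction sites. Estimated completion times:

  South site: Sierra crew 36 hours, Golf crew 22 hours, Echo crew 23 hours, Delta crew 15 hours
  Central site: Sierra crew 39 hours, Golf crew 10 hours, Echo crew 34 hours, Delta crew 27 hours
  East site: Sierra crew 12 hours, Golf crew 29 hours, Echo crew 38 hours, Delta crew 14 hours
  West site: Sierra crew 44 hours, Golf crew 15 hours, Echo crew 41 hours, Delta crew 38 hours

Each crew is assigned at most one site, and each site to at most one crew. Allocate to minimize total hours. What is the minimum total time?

Minimum total: 76 hours

Optimal: Sierra crew→East site (12 hours), Golf crew→West site (15 hours), Echo crew→Central site (34 hours), Delta crew→South site (15 hours) — total 12+15+34+15 = 76 hours.
Row-greedy (each crew in turn takes its cheapest remaining site) gives 83 hours, worse by 7.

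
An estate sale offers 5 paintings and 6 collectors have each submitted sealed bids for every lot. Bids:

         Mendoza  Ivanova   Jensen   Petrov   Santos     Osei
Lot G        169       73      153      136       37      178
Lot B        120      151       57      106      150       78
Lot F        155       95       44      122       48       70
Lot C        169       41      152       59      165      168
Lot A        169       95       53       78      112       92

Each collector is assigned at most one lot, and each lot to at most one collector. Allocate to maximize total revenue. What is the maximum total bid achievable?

Optimal: Osei→Lot G ($178), Ivanova→Lot B ($151), Petrov→Lot F ($122), Santos→Lot C ($165), Mendoza→Lot A ($169) — total 178+151+122+165+169 = $785.
Column-greedy (each lot in turn goes to its best remaining collector) gives $727, worse by 58.

Max total: $785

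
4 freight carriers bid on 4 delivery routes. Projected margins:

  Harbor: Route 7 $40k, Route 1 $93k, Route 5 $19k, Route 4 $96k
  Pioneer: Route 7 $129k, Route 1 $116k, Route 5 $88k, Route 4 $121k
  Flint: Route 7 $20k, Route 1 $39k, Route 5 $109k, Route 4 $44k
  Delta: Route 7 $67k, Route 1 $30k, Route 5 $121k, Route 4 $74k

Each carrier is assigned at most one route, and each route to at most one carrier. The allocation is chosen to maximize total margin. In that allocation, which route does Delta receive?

Optimal: Harbor→Route 1 ($93k), Pioneer→Route 7 ($129k), Flint→Route 5 ($109k), Delta→Route 4 ($74k) — total 93+129+109+74 = $405k.
Row-greedy (each carrier in turn takes its best remaining route) gives $364k, worse by 41.
Every other assignment is strictly worse.
Delta's own top route is Route 5 ($121k), but forcing Delta→Route 5 and reassigning the rest optimally gives only $387k — worse by 18.

Delta receives Route 4.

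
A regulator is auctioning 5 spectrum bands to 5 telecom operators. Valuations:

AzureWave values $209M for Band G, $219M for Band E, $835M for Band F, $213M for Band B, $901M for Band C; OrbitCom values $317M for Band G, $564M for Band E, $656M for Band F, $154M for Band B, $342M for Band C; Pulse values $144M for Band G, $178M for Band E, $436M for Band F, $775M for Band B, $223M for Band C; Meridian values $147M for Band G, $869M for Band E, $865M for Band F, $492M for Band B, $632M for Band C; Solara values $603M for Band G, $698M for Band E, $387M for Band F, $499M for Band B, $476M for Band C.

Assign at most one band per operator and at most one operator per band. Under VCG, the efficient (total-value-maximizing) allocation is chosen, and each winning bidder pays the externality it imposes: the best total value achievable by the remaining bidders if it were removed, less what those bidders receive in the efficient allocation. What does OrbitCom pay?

OrbitCom pays $91M.

Efficient allocation: AzureWave→Band C ($901M), OrbitCom→Band F ($656M), Pulse→Band B ($775M), Meridian→Band E ($869M), Solara→Band G ($603M); total welfare W = $3804M.
OrbitCom receives Band F at value $656M, so the others get W − 656 = $3148M.
Without OrbitCom: best allocation of the remaining 4 bidders over all 5 bands is AzureWave→Band C ($901M), Pulse→Band B ($775M), Meridian→Band F ($865M), Solara→Band E ($698M), total $3239M.
VCG payment = (others' best without OrbitCom) − (others' welfare with OrbitCom) = 3239 − 3148 = $91M.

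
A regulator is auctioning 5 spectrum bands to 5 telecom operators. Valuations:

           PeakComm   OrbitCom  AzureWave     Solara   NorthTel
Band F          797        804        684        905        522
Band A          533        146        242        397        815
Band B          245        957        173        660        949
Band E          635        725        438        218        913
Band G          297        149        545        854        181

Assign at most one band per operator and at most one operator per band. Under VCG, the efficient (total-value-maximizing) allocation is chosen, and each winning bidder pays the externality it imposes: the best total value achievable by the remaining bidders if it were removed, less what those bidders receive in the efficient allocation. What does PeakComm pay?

Efficient allocation: PeakComm→Band E ($635M), OrbitCom→Band B ($957M), AzureWave→Band F ($684M), Solara→Band G ($854M), NorthTel→Band A ($815M); total welfare W = $3945M.
PeakComm receives Band E at value $635M, so the others get W − 635 = $3310M.
Without PeakComm: best allocation of the remaining 4 bidders over all 5 bands is OrbitCom→Band B ($957M), AzureWave→Band F ($684M), Solara→Band G ($854M), NorthTel→Band E ($913M), total $3408M.
VCG payment = (others' best without PeakComm) − (others' welfare with PeakComm) = 3408 − 3310 = $98M.

PeakComm pays $98M.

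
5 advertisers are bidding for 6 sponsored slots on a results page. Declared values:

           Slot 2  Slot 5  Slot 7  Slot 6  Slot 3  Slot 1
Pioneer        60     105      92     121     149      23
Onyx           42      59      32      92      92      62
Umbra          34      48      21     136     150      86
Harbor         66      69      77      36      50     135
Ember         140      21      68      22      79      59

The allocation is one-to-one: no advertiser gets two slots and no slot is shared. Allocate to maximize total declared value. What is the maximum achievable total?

Optimal: Pioneer→Slot 5 ($105), Onyx→Slot 6 ($92), Umbra→Slot 3 ($150), Harbor→Slot 1 ($135), Ember→Slot 2 ($140) — total 105+92+150+135+140 = $622.
Row-greedy (each advertiser in turn takes its best remaining slot) gives $544, worse by 78.
Next-best assignment: Pioneer→Slot 3, Onyx→Slot 5, Umbra→Slot 6, Harbor→Slot 1, Ember→Slot 2 = $619.
Swapping Pioneer↔Harbor (Pioneer→Slot 1 $23, Harbor→Slot 5 $69) loses 148.

Max total: $622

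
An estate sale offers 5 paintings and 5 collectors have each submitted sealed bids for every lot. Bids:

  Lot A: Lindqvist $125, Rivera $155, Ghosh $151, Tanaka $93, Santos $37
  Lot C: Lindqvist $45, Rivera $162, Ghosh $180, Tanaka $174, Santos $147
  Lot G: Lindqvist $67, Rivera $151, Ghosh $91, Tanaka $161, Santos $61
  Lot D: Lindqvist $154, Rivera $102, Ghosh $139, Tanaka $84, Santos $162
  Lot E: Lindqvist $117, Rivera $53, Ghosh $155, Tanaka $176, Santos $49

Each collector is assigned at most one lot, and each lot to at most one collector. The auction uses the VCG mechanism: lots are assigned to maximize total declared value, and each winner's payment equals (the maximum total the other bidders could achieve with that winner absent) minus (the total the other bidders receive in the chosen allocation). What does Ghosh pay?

Efficient allocation: Lindqvist→Lot A ($125), Rivera→Lot G ($151), Ghosh→Lot C ($180), Tanaka→Lot E ($176), Santos→Lot D ($162); total welfare W = $794.
Ghosh receives Lot C at value $180, so the others get W − 180 = $614.
Without Ghosh: best allocation of the remaining 4 bidders over all 5 lots is Lindqvist→Lot D ($154), Rivera→Lot A ($155), Tanaka→Lot E ($176), Santos→Lot C ($147), total $632.
VCG payment = (others' best without Ghosh) − (others' welfare with Ghosh) = 632 − 614 = $18.

Ghosh pays $18.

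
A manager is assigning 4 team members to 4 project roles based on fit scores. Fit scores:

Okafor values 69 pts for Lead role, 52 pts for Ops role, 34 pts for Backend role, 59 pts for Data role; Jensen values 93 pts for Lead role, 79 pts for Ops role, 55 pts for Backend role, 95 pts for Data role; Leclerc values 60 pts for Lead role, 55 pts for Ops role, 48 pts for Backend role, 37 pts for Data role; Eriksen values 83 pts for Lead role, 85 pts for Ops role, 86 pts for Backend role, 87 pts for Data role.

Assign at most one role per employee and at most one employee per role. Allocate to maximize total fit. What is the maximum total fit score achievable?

This is a one-to-one assignment (maximum-weight bipartite matching).
Optimal: Okafor→Lead role (69 pts), Jensen→Data role (95 pts), Leclerc→Ops role (55 pts), Eriksen→Backend role (86 pts) — total 69+95+55+86 = 305 pts.

Maximum total: 305 pts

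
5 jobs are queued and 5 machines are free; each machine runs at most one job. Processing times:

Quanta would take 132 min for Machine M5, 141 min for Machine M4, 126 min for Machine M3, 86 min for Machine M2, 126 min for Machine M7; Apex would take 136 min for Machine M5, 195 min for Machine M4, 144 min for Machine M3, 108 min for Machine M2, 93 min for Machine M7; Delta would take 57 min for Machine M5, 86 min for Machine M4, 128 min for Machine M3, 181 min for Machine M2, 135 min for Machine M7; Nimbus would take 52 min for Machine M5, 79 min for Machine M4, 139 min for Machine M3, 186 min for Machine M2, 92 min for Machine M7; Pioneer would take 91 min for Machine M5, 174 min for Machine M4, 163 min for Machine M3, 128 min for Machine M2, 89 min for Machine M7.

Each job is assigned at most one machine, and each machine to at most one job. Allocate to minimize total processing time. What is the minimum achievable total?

Minimum total: 455 min

This is a one-to-one assignment (minimum-cost bipartite matching).
Optimal: Quanta→Machine M2 (86 min), Apex→Machine M3 (144 min), Delta→Machine M5 (57 min), Nimbus→Machine M4 (79 min), Pioneer→Machine M7 (89 min) — total 86+144+57+79+89 = 455 min.
Min-entry greedy (repeatedly take the single cheapest remaining cell) gives 457 min, worse by 2.
Next-best assignment: Quanta→Machine M2, Apex→Machine M3, Delta→Machine M4, Nimbus→Machine M5, Pioneer→Machine M7 = 457 min.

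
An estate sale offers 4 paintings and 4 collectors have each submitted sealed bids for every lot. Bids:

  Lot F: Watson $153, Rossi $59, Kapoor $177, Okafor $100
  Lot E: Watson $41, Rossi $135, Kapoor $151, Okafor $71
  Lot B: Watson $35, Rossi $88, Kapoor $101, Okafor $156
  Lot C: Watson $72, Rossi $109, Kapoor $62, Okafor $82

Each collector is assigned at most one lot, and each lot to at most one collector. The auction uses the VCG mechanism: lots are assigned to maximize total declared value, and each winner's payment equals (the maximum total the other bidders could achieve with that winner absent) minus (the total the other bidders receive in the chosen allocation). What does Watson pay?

Efficient allocation: Watson→Lot F ($153), Rossi→Lot C ($109), Kapoor→Lot E ($151), Okafor→Lot B ($156); total welfare W = $569.
Watson receives Lot F at value $153, so the others get W − 153 = $416.
Without Watson: best allocation of the remaining 3 bidders over all 4 lots is Rossi→Lot E ($135), Kapoor→Lot F ($177), Okafor→Lot B ($156), total $468.
VCG payment = (others' best without Watson) − (others' welfare with Watson) = 468 − 416 = $52.

Watson pays $52.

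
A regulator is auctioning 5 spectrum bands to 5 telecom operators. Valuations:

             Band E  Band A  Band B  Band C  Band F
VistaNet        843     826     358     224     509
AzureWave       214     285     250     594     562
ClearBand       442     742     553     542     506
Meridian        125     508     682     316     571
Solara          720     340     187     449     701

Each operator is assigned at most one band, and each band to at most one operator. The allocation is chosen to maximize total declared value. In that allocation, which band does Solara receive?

Solara receives Band F.

This is a one-to-one assignment (maximum-weight bipartite matching).
Optimal: VistaNet→Band E ($843M), AzureWave→Band C ($594M), ClearBand→Band A ($742M), Meridian→Band B ($682M), Solara→Band F ($701M) — total 843+594+742+682+701 = $3562M.
Every other assignment is strictly worse.
Solara's own top band is Band E ($720M), but forcing Solara→Band E and reassigning the rest optimally gives only $3332M — worse by 230.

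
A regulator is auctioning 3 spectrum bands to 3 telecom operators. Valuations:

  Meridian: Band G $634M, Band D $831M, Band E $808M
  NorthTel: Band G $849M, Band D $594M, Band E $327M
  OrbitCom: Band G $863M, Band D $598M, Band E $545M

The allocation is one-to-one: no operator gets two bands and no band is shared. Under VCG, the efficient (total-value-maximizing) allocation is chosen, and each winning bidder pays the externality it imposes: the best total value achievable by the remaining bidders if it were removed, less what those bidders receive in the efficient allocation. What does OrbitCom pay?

Efficient allocation: Meridian→Band E ($808M), NorthTel→Band D ($594M), OrbitCom→Band G ($863M); total welfare W = $2265M.
OrbitCom receives Band G at value $863M, so the others get W − 863 = $1402M.
Without OrbitCom: best allocation of the remaining 2 bidders over all 3 bands is Meridian→Band D ($831M), NorthTel→Band G ($849M), total $1680M.
VCG payment = (others' best without OrbitCom) − (others' welfare with OrbitCom) = 1680 − 1402 = $278M.

OrbitCom pays $278M.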